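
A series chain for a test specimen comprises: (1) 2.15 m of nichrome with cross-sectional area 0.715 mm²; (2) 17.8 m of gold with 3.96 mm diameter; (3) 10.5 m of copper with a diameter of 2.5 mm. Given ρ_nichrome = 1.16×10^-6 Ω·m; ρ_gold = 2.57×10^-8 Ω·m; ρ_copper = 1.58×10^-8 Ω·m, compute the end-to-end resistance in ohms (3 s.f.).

3.56 Ω

Seg 1: A = 0.715 mm² = 7.150e-07 m²
R_1 = (1.16×10^-6)(2.15)/(7.150e-07) = 3.488 Ω
Seg 2: A = π(d/2)² = π(1.9800e-03 m)² = 1.232e-05 m²
R_2 = (2.57×10^-8)(17.8)/(1.232e-05) = 0.03714 Ω
Seg 3: A = π(d/2)² = π(1.2500e-03 m)² = 4.909e-06 m²
R_3 = (1.58×10^-8)(10.5)/(4.909e-06) = 0.0338 Ω
R_total = R_1 + R_2 + R_3 = 3.56 Ω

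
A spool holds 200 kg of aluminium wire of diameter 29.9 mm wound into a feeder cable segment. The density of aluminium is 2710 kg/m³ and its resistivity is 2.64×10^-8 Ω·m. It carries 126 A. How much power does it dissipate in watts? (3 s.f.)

A = π(d/2)² = π(1.4950e-02 m)² = 7.0215e-04 m²
L = m/(density·A) = 200/(2710×7.0215e-04) = 105.1 m
R = ρL/A = (2.64×10^-8)(105.1)/(7.0215e-04) = 0.003952 Ω
P = I²R = (126)² × 0.003952 = 62.7 W

62.7 W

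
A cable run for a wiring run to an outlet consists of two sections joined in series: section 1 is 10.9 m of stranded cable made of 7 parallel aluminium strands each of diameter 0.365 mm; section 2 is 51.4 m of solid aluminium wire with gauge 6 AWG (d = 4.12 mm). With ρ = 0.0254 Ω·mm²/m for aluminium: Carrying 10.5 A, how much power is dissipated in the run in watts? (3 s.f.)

52.5 W

ρ = 0.0254 Ω·mm²/m = 2.54×10^-8 Ω·m
Section 1: A_strand = π(1.8250e-04)² = 1.046e-07 m²; R₁ = ρL/(N·A_s) = (2.54×10^-8)(10.9)/(7×1.046e-07) = 0.378 Ω
Section 2: A = π(4.12/2 mm)² = π(2.0600e-03 m)² = 1.333e-05 m²
R₂ = (2.54×10^-8)(51.4)/(1.333e-05) = 0.09793 Ω
R = R₁ + R₂ = 0.4759 Ω
P = I²R = (10.5)² × 0.4759 = 52.5 W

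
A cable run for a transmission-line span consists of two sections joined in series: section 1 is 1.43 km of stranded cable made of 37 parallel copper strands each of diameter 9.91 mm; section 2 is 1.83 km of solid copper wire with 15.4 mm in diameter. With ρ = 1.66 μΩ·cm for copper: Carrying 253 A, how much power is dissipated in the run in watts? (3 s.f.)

11000 W

ρ = 1.66 μΩ·cm = 1.66×10^-8 Ω·m
Section 1: A_strand = π(4.9550e-03)² = 7.713e-05 m²; R₁ = ρL/(N·A_s) = (1.66×10^-8)(1430)/(37×7.713e-05) = 0.008318 Ω
Section 2: A = π(d/2)² = π(7.7000e-03 m)² = 1.863e-04 m²
R₂ = (1.66×10^-8)(1830)/(1.863e-04) = 0.1631 Ω
R = R₁ + R₂ = 0.1714 Ω
P = I²R = (253)² × 0.1714 = 11000 W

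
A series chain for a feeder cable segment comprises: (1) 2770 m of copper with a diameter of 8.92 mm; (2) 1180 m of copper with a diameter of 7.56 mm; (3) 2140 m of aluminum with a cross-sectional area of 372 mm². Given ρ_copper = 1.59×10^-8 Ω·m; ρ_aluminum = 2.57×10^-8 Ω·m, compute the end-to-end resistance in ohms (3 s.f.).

1.27 Ω

Seg 1: A = π(d/2)² = π(4.4600e-03 m)² = 6.249e-05 m²
R_1 = (1.59×10^-8)(2770)/(6.249e-05) = 0.7048 Ω
Seg 2: A = π(d/2)² = π(3.7800e-03 m)² = 4.489e-05 m²
R_2 = (1.59×10^-8)(1180)/(4.489e-05) = 0.418 Ω
Seg 3: A = 372 mm² = 3.720e-04 m²
R_3 = (2.57×10^-8)(2140)/(3.720e-04) = 0.1478 Ω
R_total = R_1 + R_2 + R_3 = 1.27 Ω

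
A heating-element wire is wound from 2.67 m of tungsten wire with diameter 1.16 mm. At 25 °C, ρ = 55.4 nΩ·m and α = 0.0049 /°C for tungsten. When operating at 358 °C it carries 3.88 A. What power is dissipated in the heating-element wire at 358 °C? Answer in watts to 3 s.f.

ρ = 55.4 nΩ·m = 5.54×10^-8 Ω·m
A = π(d/2)² = π(5.8000e-04 m)² = 1.057e-06 m²
R₍25₎ = ρL/A = (5.54×10^-8)(2.67)/(1.057e-06) = 0.14 Ω
R₍358₎ = R₍25₎(1 + αΔT) = 0.14 × (1 + 0.0049×333) = 0.3683 Ω
P = I²R = (3.88)² × 0.3683 = 5.55 W

5.55 W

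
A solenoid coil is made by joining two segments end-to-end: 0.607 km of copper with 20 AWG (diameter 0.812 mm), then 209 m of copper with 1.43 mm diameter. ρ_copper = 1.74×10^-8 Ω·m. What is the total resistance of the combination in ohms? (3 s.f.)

Segment 1: A = π(0.812/2 mm)² = π(4.0600e-04 m)² = 5.178e-07 m²
R₁ = ρL/A = (1.74×10^-8)(607)/(5.178e-07) = 20.4 Ω
Segment 2: A = π(d/2)² = π(7.1500e-04 m)² = 1.606e-06 m²
R₂ = (1.74×10^-8)(209)/(1.606e-06) = 2.264 Ω
R = R₁ + R₂ = 22.7 Ω

22.7 Ω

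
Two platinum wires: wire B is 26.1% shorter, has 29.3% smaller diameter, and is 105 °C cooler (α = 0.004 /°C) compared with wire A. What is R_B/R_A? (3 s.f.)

0.857

R ∝ ρL/d² with ρ ∝ (1+αΔT), so R_B/R_A = (1 − 26.1/100) × (1 − 29.3/100)⁻² × (1 − 0.004×105)
= 0.739 × 2.001 × 0.58 = 0.857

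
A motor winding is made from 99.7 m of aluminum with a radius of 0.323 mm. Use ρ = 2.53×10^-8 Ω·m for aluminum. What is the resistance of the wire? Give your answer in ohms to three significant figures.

7.70 Ω

A = πr² = π(3.2300e-04 m)² = 3.278e-07 m²
R = ρL/A = (2.53×10^-8)(99.7 m)/(3.278e-07 m²) = 7.70 Ω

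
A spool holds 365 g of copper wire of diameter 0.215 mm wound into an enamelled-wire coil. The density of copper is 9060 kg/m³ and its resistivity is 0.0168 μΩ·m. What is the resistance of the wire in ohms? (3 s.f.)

513 Ω

ρ = 0.0168 μΩ·m = 1.68×10^-8 Ω·m
A = π(d/2)² = π(1.0750e-04 m)² = 3.6305e-08 m²
L = m/(density·A) = 0.365/(9060×3.6305e-08) = 1110 m
R = ρL/A = (1.68×10^-8)(1110)/(3.6305e-08) = 513 Ω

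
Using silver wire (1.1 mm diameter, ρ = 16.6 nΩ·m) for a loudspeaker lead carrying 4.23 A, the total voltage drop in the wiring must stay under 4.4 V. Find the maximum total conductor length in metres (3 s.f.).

59.5 m

ρ = 16.6 nΩ·m = 1.66×10^-8 Ω·m
A = π(d/2)² = π(5.5000e-04 m)² = 9.503e-07 m²
L_max = V_max·A/(1·ρI) = (4.4)(9.503e-07)/(1.66×10^-8×4.23) = 59.5 m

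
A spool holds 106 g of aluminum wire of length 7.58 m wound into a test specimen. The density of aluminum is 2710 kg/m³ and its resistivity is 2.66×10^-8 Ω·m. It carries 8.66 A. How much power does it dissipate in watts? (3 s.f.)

2.93 W

A = m/(density·L) = 0.106/(2710×7.58) = 5.1602e-06 m²
R = ρL/A = (2.66×10^-8)(7.58)/(5.1602e-06) = 0.03907 Ω
P = I²R = (8.66)² × 0.03907 = 2.93 W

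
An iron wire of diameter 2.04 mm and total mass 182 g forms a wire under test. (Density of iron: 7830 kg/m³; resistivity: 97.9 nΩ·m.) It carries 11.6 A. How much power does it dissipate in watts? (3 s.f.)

ρ = 97.9 nΩ·m = 9.79×10^-8 Ω·m
A = π(d/2)² = π(1.0200e-03 m)² = 3.2685e-06 m²
L = m/(density·A) = 0.182/(7830×3.2685e-06) = 7.111 m
R = ρL/A = (9.79×10^-8)(7.111)/(3.2685e-06) = 0.213 Ω
P = I²R = (11.6)² × 0.213 = 28.7 W

28.7 W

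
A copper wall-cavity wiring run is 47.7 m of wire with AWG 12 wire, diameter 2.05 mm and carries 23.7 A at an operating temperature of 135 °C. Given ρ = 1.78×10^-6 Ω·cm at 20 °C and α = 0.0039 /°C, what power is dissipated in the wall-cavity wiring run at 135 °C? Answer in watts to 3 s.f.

209 W

ρ = 1.78×10^-6 Ω·cm = 1.78×10^-8 Ω·m
A = π(2.05/2 mm)² = π(1.0250e-03 m)² = 3.301e-06 m²
R₍20₎ = ρL/A = (1.78×10^-8)(47.7)/(3.301e-06) = 0.2572 Ω
R₍135₎ = R₍20₎(1 + αΔT) = 0.2572 × (1 + 0.0039×115) = 0.3726 Ω
P = I²R = (23.7)² × 0.3726 = 209 W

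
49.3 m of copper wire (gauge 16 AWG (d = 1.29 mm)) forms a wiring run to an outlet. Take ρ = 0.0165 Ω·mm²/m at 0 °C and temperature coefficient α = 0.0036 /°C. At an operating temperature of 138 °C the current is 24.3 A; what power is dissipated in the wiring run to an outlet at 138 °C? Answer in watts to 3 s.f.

550 W

ρ = 0.0165 Ω·mm²/m = 1.65×10^-8 Ω·m
A = π(1.29/2 mm)² = π(6.4500e-04 m)² = 1.307e-06 m²
R₍0₎ = ρL/A = (1.65×10^-8)(49.3)/(1.307e-06) = 0.6224 Ω
R₍138₎ = R₍0₎(1 + αΔT) = 0.6224 × (1 + 0.0036×138) = 0.9316 Ω
P = I²R = (24.3)² × 0.9316 = 550 W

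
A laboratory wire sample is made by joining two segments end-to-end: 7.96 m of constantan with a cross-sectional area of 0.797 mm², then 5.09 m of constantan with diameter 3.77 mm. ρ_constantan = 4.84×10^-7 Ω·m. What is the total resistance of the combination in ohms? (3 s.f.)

5.05 Ω

Segment 1: A = 0.797 mm² = 7.970e-07 m²
R₁ = ρL/A = (4.84×10^-7)(7.96)/(7.970e-07) = 4.834 Ω
Segment 2: A = π(d/2)² = π(1.8850e-03 m)² = 1.116e-05 m²
R₂ = (4.84×10^-7)(5.09)/(1.116e-05) = 0.2207 Ω
R = R₁ + R₂ = 5.05 Ω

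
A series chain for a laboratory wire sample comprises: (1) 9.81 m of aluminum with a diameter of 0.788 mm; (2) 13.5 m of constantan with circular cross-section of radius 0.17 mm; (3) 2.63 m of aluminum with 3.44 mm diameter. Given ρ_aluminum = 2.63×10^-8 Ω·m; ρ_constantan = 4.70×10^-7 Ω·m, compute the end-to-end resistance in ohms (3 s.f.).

Seg 1: A = π(d/2)² = π(3.9400e-04 m)² = 4.877e-07 m²
R_1 = (2.63×10^-8)(9.81)/(4.877e-07) = 0.529 Ω
Seg 2: A = πr² = π(1.7000e-04 m)² = 9.079e-08 m²
R_2 = (4.70×10^-7)(13.5)/(9.079e-08) = 69.88 Ω
Seg 3: A = π(d/2)² = π(1.7200e-03 m)² = 9.294e-06 m²
R_3 = (2.63×10^-8)(2.63)/(9.294e-06) = 0.007442 Ω
R_total = R_1 + R_2 + R_3 = 70.4 Ω

70.4 Ω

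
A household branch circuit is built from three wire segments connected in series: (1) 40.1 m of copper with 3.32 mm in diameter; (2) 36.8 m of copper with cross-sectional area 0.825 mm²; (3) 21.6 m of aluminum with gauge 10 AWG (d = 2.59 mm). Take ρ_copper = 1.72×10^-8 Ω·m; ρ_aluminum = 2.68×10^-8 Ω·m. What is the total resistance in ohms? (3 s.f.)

Seg 1: A = π(d/2)² = π(1.6600e-03 m)² = 8.657e-06 m²
R_1 = (1.72×10^-8)(40.1)/(8.657e-06) = 0.07967 Ω
Seg 2: A = 0.825 mm² = 8.250e-07 m²
R_2 = (1.72×10^-8)(36.8)/(8.250e-07) = 0.7672 Ω
Seg 3: A = π(2.59/2 mm)² = π(1.2950e-03 m)² = 5.269e-06 m²
R_3 = (2.68×10^-8)(21.6)/(5.269e-06) = 0.1099 Ω
R_total = R_1 + R_2 + R_3 = 0.957 Ω

0.957 Ω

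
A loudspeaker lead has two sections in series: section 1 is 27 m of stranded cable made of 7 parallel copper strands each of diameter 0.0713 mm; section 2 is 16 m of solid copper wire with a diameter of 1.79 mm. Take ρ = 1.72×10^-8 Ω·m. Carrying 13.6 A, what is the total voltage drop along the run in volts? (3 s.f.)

227 V

Section 1: A_strand = π(3.5650e-05)² = 3.993e-09 m²; R₁ = ρL/(N·A_s) = (1.72×10^-8)(27)/(7×3.993e-09) = 16.62 Ω
Section 2: A = π(d/2)² = π(8.9500e-04 m)² = 2.516e-06 m²
R₂ = (1.72×10^-8)(16)/(2.516e-06) = 0.1094 Ω
R = R₁ + R₂ = 16.73 Ω
V = IR = 13.6 × 16.73 = 227 V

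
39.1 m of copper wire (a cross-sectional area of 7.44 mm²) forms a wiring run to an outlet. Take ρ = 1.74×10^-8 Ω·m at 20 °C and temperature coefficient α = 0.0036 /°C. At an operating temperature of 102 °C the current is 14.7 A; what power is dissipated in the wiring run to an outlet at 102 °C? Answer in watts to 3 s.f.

A = 7.44 mm² = 7.440e-06 m²
R₍20₎ = ρL/A = (1.74×10^-8)(39.1)/(7.440e-06) = 0.09144 Ω
R₍102₎ = R₍20₎(1 + αΔT) = 0.09144 × (1 + 0.0036×82) = 0.1184 Ω
P = I²R = (14.7)² × 0.1184 = 25.6 W

25.6 W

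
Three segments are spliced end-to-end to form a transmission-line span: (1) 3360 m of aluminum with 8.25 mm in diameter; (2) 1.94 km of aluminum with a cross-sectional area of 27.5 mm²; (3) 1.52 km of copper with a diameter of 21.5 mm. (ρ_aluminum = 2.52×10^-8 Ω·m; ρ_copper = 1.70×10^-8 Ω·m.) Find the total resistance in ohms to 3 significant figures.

Seg 1: A = π(d/2)² = π(4.1250e-03 m)² = 5.346e-05 m²
R_1 = (2.52×10^-8)(3360)/(5.346e-05) = 1.584 Ω
Seg 2: A = 27.5 mm² = 2.750e-05 m²
R_2 = (2.52×10^-8)(1940)/(2.750e-05) = 1.778 Ω
Seg 3: A = π(d/2)² = π(1.0750e-02 m)² = 3.631e-04 m²
R_3 = (1.70×10^-8)(1520)/(3.631e-04) = 0.07117 Ω
R_total = R_1 + R_2 + R_3 = 3.43 Ω

3.43 Ω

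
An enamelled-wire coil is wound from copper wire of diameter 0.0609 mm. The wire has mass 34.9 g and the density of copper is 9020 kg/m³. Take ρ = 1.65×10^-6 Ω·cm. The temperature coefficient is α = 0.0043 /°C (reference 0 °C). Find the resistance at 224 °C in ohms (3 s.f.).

ρ = 1.65×10^-6 Ω·cm = 1.65×10^-8 Ω·m
A = π(d/2)² = π(3.0450e-05 m)² = 2.9129e-09 m²
L = m/(density·A) = 0.0349/(9020×2.9129e-09) = 1328 m
R = ρL/A = (1.65×10^-8)(1328)/(2.9129e-09) = 7524 Ω
R(224 °C) = 7524 × (1 + 0.0043×224) = 14800 Ω

14800 Ω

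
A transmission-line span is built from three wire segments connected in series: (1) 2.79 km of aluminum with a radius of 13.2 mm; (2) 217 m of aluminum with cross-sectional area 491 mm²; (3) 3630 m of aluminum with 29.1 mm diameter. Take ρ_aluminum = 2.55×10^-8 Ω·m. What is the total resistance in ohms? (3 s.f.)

0.280 Ω

Seg 1: A = πr² = π(1.3200e-02 m)² = 5.474e-04 m²
R_1 = (2.55×10^-8)(2790)/(5.474e-04) = 0.13 Ω
Seg 2: A = 491 mm² = 4.910e-04 m²
R_2 = (2.55×10^-8)(217)/(4.910e-04) = 0.01127 Ω
Seg 3: A = π(d/2)² = π(1.4550e-02 m)² = 6.651e-04 m²
R_3 = (2.55×10^-8)(3630)/(6.651e-04) = 0.1392 Ω
R_total = R_1 + R_2 + R_3 = 0.280 Ω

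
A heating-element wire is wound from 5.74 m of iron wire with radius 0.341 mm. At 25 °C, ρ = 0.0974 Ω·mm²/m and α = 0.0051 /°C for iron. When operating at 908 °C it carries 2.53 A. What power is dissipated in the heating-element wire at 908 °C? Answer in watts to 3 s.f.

ρ = 0.0974 Ω·mm²/m = 9.74×10^-8 Ω·m
A = πr² = π(3.4100e-04 m)² = 3.653e-07 m²
R₍25₎ = ρL/A = (9.74×10^-8)(5.74)/(3.653e-07) = 1.53 Ω
R₍908₎ = R₍25₎(1 + αΔT) = 1.53 × (1 + 0.0051×883) = 8.422 Ω
P = I²R = (2.53)² × 8.422 = 53.9 W

53.9 W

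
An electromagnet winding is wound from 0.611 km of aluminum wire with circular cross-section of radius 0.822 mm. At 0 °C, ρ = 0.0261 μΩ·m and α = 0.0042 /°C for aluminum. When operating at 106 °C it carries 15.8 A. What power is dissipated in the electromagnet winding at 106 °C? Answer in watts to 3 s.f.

ρ = 0.0261 μΩ·m = 2.61×10^-8 Ω·m
A = πr² = π(8.2200e-04 m)² = 2.123e-06 m²
R₍0₎ = ρL/A = (2.61×10^-8)(611)/(2.123e-06) = 7.513 Ω
R₍106₎ = R₍0₎(1 + αΔT) = 7.513 × (1 + 0.0042×106) = 10.86 Ω
P = I²R = (15.8)² × 10.86 = 2710 W

2710 W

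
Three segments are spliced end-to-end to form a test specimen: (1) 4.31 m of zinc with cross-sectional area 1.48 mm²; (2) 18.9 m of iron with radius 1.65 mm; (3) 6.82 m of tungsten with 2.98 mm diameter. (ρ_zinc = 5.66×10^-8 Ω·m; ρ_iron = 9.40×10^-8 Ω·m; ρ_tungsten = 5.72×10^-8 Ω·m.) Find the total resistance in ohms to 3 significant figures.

Seg 1: A = 1.48 mm² = 1.480e-06 m²
R_1 = (5.66×10^-8)(4.31)/(1.480e-06) = 0.1648 Ω
Seg 2: A = πr² = π(1.6500e-03 m)² = 8.553e-06 m²
R_2 = (9.40×10^-8)(18.9)/(8.553e-06) = 0.2077 Ω
Seg 3: A = π(d/2)² = π(1.4900e-03 m)² = 6.975e-06 m²
R_3 = (5.72×10^-8)(6.82)/(6.975e-06) = 0.05593 Ω
R_total = R_1 + R_2 + R_3 = 0.428 Ω

0.428 Ω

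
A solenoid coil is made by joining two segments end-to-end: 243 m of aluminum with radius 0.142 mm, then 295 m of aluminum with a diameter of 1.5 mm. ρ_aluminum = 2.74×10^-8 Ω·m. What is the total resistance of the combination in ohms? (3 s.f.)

Segment 1: A = πr² = π(1.4200e-04 m)² = 6.335e-08 m²
R₁ = ρL/A = (2.74×10^-8)(243)/(6.335e-08) = 105.1 Ω
Segment 2: A = π(d/2)² = π(7.5000e-04 m)² = 1.767e-06 m²
R₂ = (2.74×10^-8)(295)/(1.767e-06) = 4.574 Ω
R = R₁ + R₂ = 110 Ω

110 Ω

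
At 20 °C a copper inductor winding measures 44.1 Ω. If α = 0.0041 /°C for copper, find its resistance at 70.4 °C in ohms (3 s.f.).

53.2 Ω

ΔT = 70.4 − 20 = 50.4 °C
R = R₀(1 + αΔT) = 44.1 × (1 + 0.0041×50.4) = 44.1 × 1.207 = 53.2 Ω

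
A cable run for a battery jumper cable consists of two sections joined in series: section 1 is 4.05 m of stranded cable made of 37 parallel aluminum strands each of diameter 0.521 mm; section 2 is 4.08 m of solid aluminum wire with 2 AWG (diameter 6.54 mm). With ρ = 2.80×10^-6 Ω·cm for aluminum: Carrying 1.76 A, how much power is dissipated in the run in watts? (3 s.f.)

ρ = 2.80×10^-6 Ω·cm = 2.80×10^-8 Ω·m
Section 1: A_strand = π(2.6050e-04)² = 2.132e-07 m²; R₁ = ρL/(N·A_s) = (2.80×10^-8)(4.05)/(37×2.132e-07) = 0.01438 Ω
Section 2: A = π(6.54/2 mm)² = π(3.2700e-03 m)² = 3.359e-05 m²
R₂ = (2.80×10^-8)(4.08)/(3.359e-05) = 0.003401 Ω
R = R₁ + R₂ = 0.01778 Ω
P = I²R = (1.76)² × 0.01778 = 0.0551 W

0.0551 W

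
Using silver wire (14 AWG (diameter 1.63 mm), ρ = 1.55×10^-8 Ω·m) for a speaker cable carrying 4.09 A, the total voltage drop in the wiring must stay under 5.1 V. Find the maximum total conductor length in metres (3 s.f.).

168 m

A = π(1.63/2 mm)² = π(8.1500e-04 m)² = 2.087e-06 m²
L_max = V_max·A/(1·ρI) = (5.1)(2.087e-06)/(1.55×10^-8×4.09) = 168 m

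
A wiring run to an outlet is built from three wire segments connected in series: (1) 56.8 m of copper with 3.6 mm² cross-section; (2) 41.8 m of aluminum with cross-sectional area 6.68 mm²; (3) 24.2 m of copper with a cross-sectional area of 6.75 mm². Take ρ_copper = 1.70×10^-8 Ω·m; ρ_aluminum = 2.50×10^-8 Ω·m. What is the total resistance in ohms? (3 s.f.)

0.486 Ω

Seg 1: A = 3.6 mm² = 3.600e-06 m²
R_1 = (1.70×10^-8)(56.8)/(3.600e-06) = 0.2682 Ω
Seg 2: A = 6.68 mm² = 6.680e-06 m²
R_2 = (2.50×10^-8)(41.8)/(6.680e-06) = 0.1564 Ω
Seg 3: A = 6.75 mm² = 6.750e-06 m²
R_3 = (1.70×10^-8)(24.2)/(6.750e-06) = 0.06095 Ω
R_total = R_1 + R_2 + R_3 = 0.486 Ω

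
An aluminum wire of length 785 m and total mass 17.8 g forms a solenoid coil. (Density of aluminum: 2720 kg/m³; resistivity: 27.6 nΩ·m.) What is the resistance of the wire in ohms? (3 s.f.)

ρ = 27.6 nΩ·m = 2.76×10^-8 Ω·m
A = m/(density·L) = 0.0178/(2720×785) = 8.3365e-09 m²
R = ρL/A = (2.76×10^-8)(785)/(8.3365e-09) = 2600 Ω

2600 Ω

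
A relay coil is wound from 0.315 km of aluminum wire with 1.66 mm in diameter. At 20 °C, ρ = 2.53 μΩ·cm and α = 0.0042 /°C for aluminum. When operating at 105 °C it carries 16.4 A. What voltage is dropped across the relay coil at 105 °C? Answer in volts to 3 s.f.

81.9 V

ρ = 2.53 μΩ·cm = 2.53×10^-8 Ω·m
A = π(d/2)² = π(8.3000e-04 m)² = 2.164e-06 m²
R₍20₎ = ρL/A = (2.53×10^-8)(315)/(2.164e-06) = 3.682 Ω
R₍105₎ = R₍20₎(1 + αΔT) = 3.682 × (1 + 0.0042×85) = 4.997 Ω
V = IR = 16.4 × 4.997 = 81.9 V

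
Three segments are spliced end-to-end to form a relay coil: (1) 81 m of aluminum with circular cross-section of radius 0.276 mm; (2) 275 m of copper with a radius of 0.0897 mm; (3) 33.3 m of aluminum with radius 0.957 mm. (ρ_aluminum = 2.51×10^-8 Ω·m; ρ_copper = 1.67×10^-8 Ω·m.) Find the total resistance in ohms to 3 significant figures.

190 Ω

Seg 1: A = πr² = π(2.7600e-04 m)² = 2.393e-07 m²
R_1 = (2.51×10^-8)(81)/(2.393e-07) = 8.496 Ω
Seg 2: A = πr² = π(8.9700e-05 m)² = 2.528e-08 m²
R_2 = (1.67×10^-8)(275)/(2.528e-08) = 181.7 Ω
Seg 3: A = πr² = π(9.5700e-04 m)² = 2.877e-06 m²
R_3 = (2.51×10^-8)(33.3)/(2.877e-06) = 0.2905 Ω
R_total = R_1 + R_2 + R_3 = 190 Ω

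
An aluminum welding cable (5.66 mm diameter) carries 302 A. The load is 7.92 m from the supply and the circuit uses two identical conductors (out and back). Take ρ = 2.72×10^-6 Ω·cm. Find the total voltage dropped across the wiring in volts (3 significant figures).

ρ = 2.72×10^-6 Ω·cm = 2.72×10^-8 Ω·m
A = π(d/2)² = π(2.8300e-03 m)² = 2.516e-05 m²
Total conductor length (both ways) L = 2 × 7.92 = 15.84 m
R = ρL/A = (2.72×10^-8)(15.84)/(2.516e-05) = 0.01712 Ω
V = IR = 302 × 0.01712 = 5.17 V

5.17 V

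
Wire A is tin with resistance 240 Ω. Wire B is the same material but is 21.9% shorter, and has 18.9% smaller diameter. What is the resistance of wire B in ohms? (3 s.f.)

R ∝ L/d², so R_B/R_A = (1 − 21.9/100) × (1 − 18.9/100)⁻²
= 0.781 × 1.52 = 1.187
R_B = 1.187 × 240 = 285 Ω

285 Ω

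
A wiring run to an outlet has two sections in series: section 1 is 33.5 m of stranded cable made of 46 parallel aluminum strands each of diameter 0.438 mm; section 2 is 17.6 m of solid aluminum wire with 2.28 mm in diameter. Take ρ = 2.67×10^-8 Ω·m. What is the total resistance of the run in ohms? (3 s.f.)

Section 1: A_strand = π(2.1900e-04)² = 1.507e-07 m²; R₁ = ρL/(N·A_s) = (2.67×10^-8)(33.5)/(46×1.507e-07) = 0.1291 Ω
Section 2: A = π(d/2)² = π(1.1400e-03 m)² = 4.083e-06 m²
R₂ = (2.67×10^-8)(17.6)/(4.083e-06) = 0.1151 Ω
R = R₁ + R₂ = 0.244 Ω

0.244 Ω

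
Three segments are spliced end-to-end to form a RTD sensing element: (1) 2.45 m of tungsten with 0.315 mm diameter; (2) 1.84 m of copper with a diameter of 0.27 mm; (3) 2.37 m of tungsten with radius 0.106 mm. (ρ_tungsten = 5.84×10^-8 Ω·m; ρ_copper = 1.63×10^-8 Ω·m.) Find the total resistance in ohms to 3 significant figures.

Seg 1: A = π(d/2)² = π(1.5750e-04 m)² = 7.793e-08 m²
R_1 = (5.84×10^-8)(2.45)/(7.793e-08) = 1.836 Ω
Seg 2: A = π(d/2)² = π(1.3500e-04 m)² = 5.726e-08 m²
R_2 = (1.63×10^-8)(1.84)/(5.726e-08) = 0.5238 Ω
Seg 3: A = πr² = π(1.0600e-04 m)² = 3.530e-08 m²
R_3 = (5.84×10^-8)(2.37)/(3.530e-08) = 3.921 Ω
R_total = R_1 + R_2 + R_3 = 6.28 Ω

6.28 Ω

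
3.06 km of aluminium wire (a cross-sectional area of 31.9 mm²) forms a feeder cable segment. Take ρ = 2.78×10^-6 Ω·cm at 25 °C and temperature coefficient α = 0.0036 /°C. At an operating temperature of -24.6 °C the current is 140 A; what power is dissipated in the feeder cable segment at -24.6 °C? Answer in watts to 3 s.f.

ρ = 2.78×10^-6 Ω·cm = 2.78×10^-8 Ω·m
A = 31.9 mm² = 3.190e-05 m²
R₍25₎ = ρL/A = (2.78×10^-8)(3060)/(3.190e-05) = 2.667 Ω
R₍-24.6₎ = R₍25₎(1 + αΔT) = 2.667 × (1 + 0.0036×-49.6) = 2.191 Ω
P = I²R = (140)² × 2.191 = 42900 W

42900 W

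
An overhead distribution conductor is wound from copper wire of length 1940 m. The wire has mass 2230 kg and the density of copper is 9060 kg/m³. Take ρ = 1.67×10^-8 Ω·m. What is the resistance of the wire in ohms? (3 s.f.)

0.255 Ω

A = m/(density·L) = 2230/(9060×1940) = 1.2687e-04 m²
R = ρL/A = (1.67×10^-8)(1940)/(1.2687e-04) = 0.255 Ω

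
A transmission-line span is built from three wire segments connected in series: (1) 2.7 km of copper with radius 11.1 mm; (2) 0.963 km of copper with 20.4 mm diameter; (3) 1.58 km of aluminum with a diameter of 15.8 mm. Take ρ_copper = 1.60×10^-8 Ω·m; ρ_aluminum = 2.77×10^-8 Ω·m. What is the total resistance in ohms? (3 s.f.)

0.382 Ω

Seg 1: A = πr² = π(1.1100e-02 m)² = 3.871e-04 m²
R_1 = (1.60×10^-8)(2700)/(3.871e-04) = 0.1116 Ω
Seg 2: A = π(d/2)² = π(1.0200e-02 m)² = 3.269e-04 m²
R_2 = (1.60×10^-8)(963)/(3.269e-04) = 0.04714 Ω
Seg 3: A = π(d/2)² = π(7.9000e-03 m)² = 1.961e-04 m²
R_3 = (2.77×10^-8)(1580)/(1.961e-04) = 0.2232 Ω
R_total = R_1 + R_2 + R_3 = 0.382 Ω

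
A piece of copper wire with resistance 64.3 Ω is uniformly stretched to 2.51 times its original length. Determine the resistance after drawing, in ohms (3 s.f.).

405 Ω

Volume constant ⇒ A' = A/k with k = 2.51. R' = ρ(kL)/(A/k) = k²R.
R' = 6.3 × 64.3 = 405 Ω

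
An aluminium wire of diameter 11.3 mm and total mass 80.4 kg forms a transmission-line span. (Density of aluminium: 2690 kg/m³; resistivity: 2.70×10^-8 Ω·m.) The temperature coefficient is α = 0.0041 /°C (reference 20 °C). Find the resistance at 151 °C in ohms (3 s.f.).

0.123 Ω

A = π(d/2)² = π(5.6500e-03 m)² = 1.0029e-04 m²
L = m/(density·A) = 80.4/(2690×1.0029e-04) = 298 m
R = ρL/A = (2.70×10^-8)(298)/(1.0029e-04) = 0.08024 Ω
R(151 °C) = 0.08024 × (1 + 0.0041×131) = 0.123 Ω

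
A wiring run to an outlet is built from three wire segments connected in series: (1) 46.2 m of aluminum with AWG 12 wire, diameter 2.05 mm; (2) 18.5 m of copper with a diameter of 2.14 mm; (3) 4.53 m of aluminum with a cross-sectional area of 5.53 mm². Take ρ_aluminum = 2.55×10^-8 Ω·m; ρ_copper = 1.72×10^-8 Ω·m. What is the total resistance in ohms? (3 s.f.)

0.466 Ω

Seg 1: A = π(2.05/2 mm)² = π(1.0250e-03 m)² = 3.301e-06 m²
R_1 = (2.55×10^-8)(46.2)/(3.301e-06) = 0.3569 Ω
Seg 2: A = π(d/2)² = π(1.0700e-03 m)² = 3.597e-06 m²
R_2 = (1.72×10^-8)(18.5)/(3.597e-06) = 0.08847 Ω
Seg 3: A = 5.53 mm² = 5.530e-06 m²
R_3 = (2.55×10^-8)(4.53)/(5.530e-06) = 0.02089 Ω
R_total = R_1 + R_2 + R_3 = 0.466 Ω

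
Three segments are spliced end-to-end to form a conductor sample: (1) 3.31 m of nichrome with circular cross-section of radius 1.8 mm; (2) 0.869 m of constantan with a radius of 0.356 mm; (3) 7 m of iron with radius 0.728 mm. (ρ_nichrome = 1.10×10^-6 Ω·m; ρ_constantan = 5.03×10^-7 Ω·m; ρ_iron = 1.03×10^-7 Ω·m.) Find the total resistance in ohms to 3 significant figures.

Seg 1: A = πr² = π(1.8000e-03 m)² = 1.018e-05 m²
R_1 = (1.10×10^-6)(3.31)/(1.018e-05) = 0.3577 Ω
Seg 2: A = πr² = π(3.5600e-04 m)² = 3.982e-07 m²
R_2 = (5.03×10^-7)(0.869)/(3.982e-07) = 1.098 Ω
Seg 3: A = πr² = π(7.2800e-04 m)² = 1.665e-06 m²
R_3 = (1.03×10^-7)(7)/(1.665e-06) = 0.433 Ω
R_total = R_1 + R_2 + R_3 = 1.89 Ω

1.89 Ω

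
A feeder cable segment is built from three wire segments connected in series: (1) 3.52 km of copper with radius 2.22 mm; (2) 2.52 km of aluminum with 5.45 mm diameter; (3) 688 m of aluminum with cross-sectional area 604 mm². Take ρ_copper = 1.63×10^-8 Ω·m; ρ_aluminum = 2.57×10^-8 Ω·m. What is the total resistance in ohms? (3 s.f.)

6.51 Ω

Seg 1: A = πr² = π(2.2200e-03 m)² = 1.548e-05 m²
R_1 = (1.63×10^-8)(3520)/(1.548e-05) = 3.706 Ω
Seg 2: A = π(d/2)² = π(2.7250e-03 m)² = 2.333e-05 m²
R_2 = (2.57×10^-8)(2520)/(2.333e-05) = 2.776 Ω
Seg 3: A = 604 mm² = 6.040e-04 m²
R_3 = (2.57×10^-8)(688)/(6.040e-04) = 0.02927 Ω
R_total = R_1 + R_2 + R_3 = 6.51 Ω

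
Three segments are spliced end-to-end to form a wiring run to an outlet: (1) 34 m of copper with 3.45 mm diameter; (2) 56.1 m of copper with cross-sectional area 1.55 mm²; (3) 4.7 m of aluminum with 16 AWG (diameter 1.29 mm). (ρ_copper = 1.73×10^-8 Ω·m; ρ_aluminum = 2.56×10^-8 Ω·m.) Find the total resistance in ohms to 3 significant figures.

Seg 1: A = π(d/2)² = π(1.7250e-03 m)² = 9.348e-06 m²
R_1 = (1.73×10^-8)(34)/(9.348e-06) = 0.06292 Ω
Seg 2: A = 1.55 mm² = 1.550e-06 m²
R_2 = (1.73×10^-8)(56.1)/(1.550e-06) = 0.6261 Ω
Seg 3: A = π(1.29/2 mm)² = π(6.4500e-04 m)² = 1.307e-06 m²
R_3 = (2.56×10^-8)(4.7)/(1.307e-06) = 0.09206 Ω
R_total = R_1 + R_2 + R_3 = 0.781 Ω

0.781 Ω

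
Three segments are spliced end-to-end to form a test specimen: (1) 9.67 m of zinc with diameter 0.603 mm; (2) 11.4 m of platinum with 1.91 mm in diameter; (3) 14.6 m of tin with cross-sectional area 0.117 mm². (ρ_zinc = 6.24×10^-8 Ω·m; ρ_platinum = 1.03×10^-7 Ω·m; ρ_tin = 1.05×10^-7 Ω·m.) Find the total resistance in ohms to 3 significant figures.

15.6 Ω

Seg 1: A = π(d/2)² = π(3.0150e-04 m)² = 2.856e-07 m²
R_1 = (6.24×10^-8)(9.67)/(2.856e-07) = 2.113 Ω
Seg 2: A = π(d/2)² = π(9.5500e-04 m)² = 2.865e-06 m²
R_2 = (1.03×10^-7)(11.4)/(2.865e-06) = 0.4098 Ω
Seg 3: A = 0.117 mm² = 1.170e-07 m²
R_3 = (1.05×10^-7)(14.6)/(1.170e-07) = 13.1 Ω
R_total = R_1 + R_2 + R_3 = 15.6 Ω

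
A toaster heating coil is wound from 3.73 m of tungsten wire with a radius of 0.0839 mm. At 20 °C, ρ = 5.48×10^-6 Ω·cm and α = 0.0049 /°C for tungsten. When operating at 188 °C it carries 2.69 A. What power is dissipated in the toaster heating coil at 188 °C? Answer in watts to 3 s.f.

122 W

ρ = 5.48×10^-6 Ω·cm = 5.48×10^-8 Ω·m
A = πr² = π(8.3900e-05 m)² = 2.211e-08 m²
R₍20₎ = ρL/A = (5.48×10^-8)(3.73)/(2.211e-08) = 9.243 Ω
R₍188₎ = R₍20₎(1 + αΔT) = 9.243 × (1 + 0.0049×168) = 16.85 Ω
P = I²R = (2.69)² × 16.85 = 122 W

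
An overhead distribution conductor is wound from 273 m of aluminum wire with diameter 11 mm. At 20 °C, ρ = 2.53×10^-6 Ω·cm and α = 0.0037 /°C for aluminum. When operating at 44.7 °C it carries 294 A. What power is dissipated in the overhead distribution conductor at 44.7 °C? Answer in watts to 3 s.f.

ρ = 2.53×10^-6 Ω·cm = 2.53×10^-8 Ω·m
A = π(d/2)² = π(5.5000e-03 m)² = 9.503e-05 m²
R₍20₎ = ρL/A = (2.53×10^-8)(273)/(9.503e-05) = 0.07268 Ω
R₍44.7₎ = R₍20₎(1 + αΔT) = 0.07268 × (1 + 0.0037×24.7) = 0.07932 Ω
P = I²R = (294)² × 0.07932 = 6860 W

6860 W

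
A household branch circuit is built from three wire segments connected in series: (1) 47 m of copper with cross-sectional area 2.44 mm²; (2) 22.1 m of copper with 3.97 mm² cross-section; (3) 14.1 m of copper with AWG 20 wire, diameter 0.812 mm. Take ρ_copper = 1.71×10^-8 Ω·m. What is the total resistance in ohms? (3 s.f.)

0.890 Ω

Seg 1: A = 2.44 mm² = 2.440e-06 m²
R_1 = (1.71×10^-8)(47)/(2.440e-06) = 0.3294 Ω
Seg 2: A = 3.97 mm² = 3.970e-06 m²
R_2 = (1.71×10^-8)(22.1)/(3.970e-06) = 0.09519 Ω
Seg 3: A = π(0.812/2 mm)² = π(4.0600e-04 m)² = 5.178e-07 m²
R_3 = (1.71×10^-8)(14.1)/(5.178e-07) = 0.4656 Ω
R_total = R_1 + R_2 + R_3 = 0.890 Ω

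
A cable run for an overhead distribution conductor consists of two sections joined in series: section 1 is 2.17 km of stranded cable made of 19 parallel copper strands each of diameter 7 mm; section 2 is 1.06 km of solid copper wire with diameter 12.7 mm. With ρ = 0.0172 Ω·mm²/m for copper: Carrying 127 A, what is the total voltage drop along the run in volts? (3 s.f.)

ρ = 0.0172 Ω·mm²/m = 1.72×10^-8 Ω·m
Section 1: A_strand = π(3.5000e-03)² = 3.848e-05 m²; R₁ = ρL/(N·A_s) = (1.72×10^-8)(2170)/(19×3.848e-05) = 0.05104 Ω
Section 2: A = π(d/2)² = π(6.3500e-03 m)² = 1.267e-04 m²
R₂ = (1.72×10^-8)(1060)/(1.267e-04) = 0.1439 Ω
R = R₁ + R₂ = 0.195 Ω
V = IR = 127 × 0.195 = 24.8 V

24.8 V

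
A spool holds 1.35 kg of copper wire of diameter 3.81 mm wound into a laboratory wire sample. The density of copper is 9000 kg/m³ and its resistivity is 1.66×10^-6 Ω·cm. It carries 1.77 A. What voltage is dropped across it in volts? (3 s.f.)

0.0339 V

ρ = 1.66×10^-6 Ω·cm = 1.66×10^-8 Ω·m
A = π(d/2)² = π(1.9050e-03 m)² = 1.1401e-05 m²
L = m/(density·A) = 1.35/(9000×1.1401e-05) = 13.16 m
R = ρL/A = (1.66×10^-8)(13.16)/(1.1401e-05) = 0.01916 Ω
V = IR = 1.77 × 0.01916 = 0.0339 V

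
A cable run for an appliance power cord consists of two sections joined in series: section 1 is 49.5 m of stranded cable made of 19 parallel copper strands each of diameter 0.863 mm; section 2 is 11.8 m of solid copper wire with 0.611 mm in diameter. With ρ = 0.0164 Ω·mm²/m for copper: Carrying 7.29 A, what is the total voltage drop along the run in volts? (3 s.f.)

5.34 V

ρ = 0.0164 Ω·mm²/m = 1.64×10^-8 Ω·m
Section 1: A_strand = π(4.3150e-04)² = 5.849e-07 m²; R₁ = ρL/(N·A_s) = (1.64×10^-8)(49.5)/(19×5.849e-07) = 0.07304 Ω
Section 2: A = π(d/2)² = π(3.0550e-04 m)² = 2.932e-07 m²
R₂ = (1.64×10^-8)(11.8)/(2.932e-07) = 0.66 Ω
R = R₁ + R₂ = 0.7331 Ω
V = IR = 7.29 × 0.7331 = 5.34 V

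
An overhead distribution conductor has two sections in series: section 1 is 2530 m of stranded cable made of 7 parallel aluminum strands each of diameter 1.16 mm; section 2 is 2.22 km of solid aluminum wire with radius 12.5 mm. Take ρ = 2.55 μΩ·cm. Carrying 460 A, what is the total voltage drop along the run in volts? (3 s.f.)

4060 V

ρ = 2.55 μΩ·cm = 2.55×10^-8 Ω·m
Section 1: A_strand = π(5.8000e-04)² = 1.057e-06 m²; R₁ = ρL/(N·A_s) = (2.55×10^-8)(2530)/(7×1.057e-06) = 8.721 Ω
Section 2: A = πr² = π(1.2500e-02 m)² = 4.909e-04 m²
R₂ = (2.55×10^-8)(2220)/(4.909e-04) = 0.1153 Ω
R = R₁ + R₂ = 8.836 Ω
V = IR = 460 × 8.836 = 4060 V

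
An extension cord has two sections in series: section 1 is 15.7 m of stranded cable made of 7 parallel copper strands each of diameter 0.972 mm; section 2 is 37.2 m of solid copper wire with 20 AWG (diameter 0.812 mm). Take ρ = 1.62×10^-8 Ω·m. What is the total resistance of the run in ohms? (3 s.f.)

1.21 Ω

Section 1: A_strand = π(4.8600e-04)² = 7.420e-07 m²; R₁ = ρL/(N·A_s) = (1.62×10^-8)(15.7)/(7×7.420e-07) = 0.04897 Ω
Section 2: A = π(0.812/2 mm)² = π(4.0600e-04 m)² = 5.178e-07 m²
R₂ = (1.62×10^-8)(37.2)/(5.178e-07) = 1.164 Ω
R = R₁ + R₂ = 1.21 Ω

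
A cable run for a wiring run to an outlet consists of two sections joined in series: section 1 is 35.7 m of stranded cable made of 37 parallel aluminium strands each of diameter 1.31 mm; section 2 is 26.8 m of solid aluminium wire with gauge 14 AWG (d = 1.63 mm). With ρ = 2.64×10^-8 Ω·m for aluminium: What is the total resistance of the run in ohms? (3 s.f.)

Section 1: A_strand = π(6.5500e-04)² = 1.348e-06 m²; R₁ = ρL/(N·A_s) = (2.64×10^-8)(35.7)/(37×1.348e-06) = 0.0189 Ω
Section 2: A = π(1.63/2 mm)² = π(8.1500e-04 m)² = 2.087e-06 m²
R₂ = (2.64×10^-8)(26.8)/(2.087e-06) = 0.3391 Ω
R = R₁ + R₂ = 0.358 Ω

0.358 Ω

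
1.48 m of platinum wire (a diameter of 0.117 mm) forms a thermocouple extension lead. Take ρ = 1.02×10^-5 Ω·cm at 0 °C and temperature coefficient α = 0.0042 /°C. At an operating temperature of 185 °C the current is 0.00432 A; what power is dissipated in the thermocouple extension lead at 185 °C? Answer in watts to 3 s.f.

4.66×10^-4 W

ρ = 1.02×10^-5 Ω·cm = 1.02×10^-7 Ω·m
A = π(d/2)² = π(5.8500e-05 m)² = 1.075e-08 m²
R₍0₎ = ρL/A = (1.02×10^-7)(1.48)/(1.075e-08) = 14.04 Ω
R₍185₎ = R₍0₎(1 + αΔT) = 14.04 × (1 + 0.0042×185) = 24.95 Ω
P = I²R = (0.00432)² × 24.95 = 4.66×10^-4 W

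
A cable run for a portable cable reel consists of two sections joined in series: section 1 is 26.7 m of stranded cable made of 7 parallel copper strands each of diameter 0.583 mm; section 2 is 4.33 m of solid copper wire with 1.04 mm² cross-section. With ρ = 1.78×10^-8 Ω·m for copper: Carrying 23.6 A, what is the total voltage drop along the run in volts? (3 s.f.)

7.75 V

Section 1: A_strand = π(2.9150e-04)² = 2.669e-07 m²; R₁ = ρL/(N·A_s) = (1.78×10^-8)(26.7)/(7×2.669e-07) = 0.2543 Ω
Section 2: A = 1.04 mm² = 1.040e-06 m²
R₂ = (1.78×10^-8)(4.33)/(1.040e-06) = 0.07411 Ω
R = R₁ + R₂ = 0.3284 Ω
V = IR = 23.6 × 0.3284 = 7.75 V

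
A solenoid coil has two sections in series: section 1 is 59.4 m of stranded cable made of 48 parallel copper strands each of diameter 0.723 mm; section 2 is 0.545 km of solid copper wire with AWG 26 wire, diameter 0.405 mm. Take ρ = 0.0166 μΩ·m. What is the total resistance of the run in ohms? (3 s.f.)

ρ = 0.0166 μΩ·m = 1.66×10^-8 Ω·m
Section 1: A_strand = π(3.6150e-04)² = 4.106e-07 m²; R₁ = ρL/(N·A_s) = (1.66×10^-8)(59.4)/(48×4.106e-07) = 0.05004 Ω
Section 2: A = π(0.405/2 mm)² = π(2.0250e-04 m)² = 1.288e-07 m²
R₂ = (1.66×10^-8)(545)/(1.288e-07) = 70.23 Ω
R = R₁ + R₂ = 70.3 Ω

70.3 Ω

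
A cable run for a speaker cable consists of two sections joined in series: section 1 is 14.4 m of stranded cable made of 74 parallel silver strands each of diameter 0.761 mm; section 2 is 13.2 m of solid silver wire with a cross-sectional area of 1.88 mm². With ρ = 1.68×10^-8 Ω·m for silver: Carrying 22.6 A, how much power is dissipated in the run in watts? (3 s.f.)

63.9 W

Section 1: A_strand = π(3.8050e-04)² = 4.548e-07 m²; R₁ = ρL/(N·A_s) = (1.68×10^-8)(14.4)/(74×4.548e-07) = 0.007188 Ω
Section 2: A = 1.88 mm² = 1.880e-06 m²
R₂ = (1.68×10^-8)(13.2)/(1.880e-06) = 0.118 Ω
R = R₁ + R₂ = 0.1251 Ω
P = I²R = (22.6)² × 0.1251 = 63.9 W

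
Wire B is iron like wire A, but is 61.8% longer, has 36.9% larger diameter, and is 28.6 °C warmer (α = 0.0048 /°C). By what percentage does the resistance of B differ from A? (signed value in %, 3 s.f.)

R ∝ ρL/d² with ρ ∝ (1+αΔT), so R_B/R_A = (1 + 61.8/100) × (1 + 36.9/100)⁻² × (1 + 0.0048×28.6)
= 1.618 × 0.5336 × 1.137 = 0.9818
(R_B − R_A)/R_A = 0.9818 − 1 = -1.82%

-1.82%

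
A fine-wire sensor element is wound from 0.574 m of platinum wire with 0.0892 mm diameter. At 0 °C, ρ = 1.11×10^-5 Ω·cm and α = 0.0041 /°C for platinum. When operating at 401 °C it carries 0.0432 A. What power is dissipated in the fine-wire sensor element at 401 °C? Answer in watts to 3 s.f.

ρ = 1.11×10^-5 Ω·cm = 1.11×10^-7 Ω·m
A = π(d/2)² = π(4.4600e-05 m)² = 6.249e-09 m²
R₍0₎ = ρL/A = (1.11×10^-7)(0.574)/(6.249e-09) = 10.2 Ω
R₍401₎ = R₍0₎(1 + αΔT) = 10.2 × (1 + 0.0041×401) = 26.96 Ω
P = I²R = (0.0432)² × 26.96 = 0.0503 W

0.0503 W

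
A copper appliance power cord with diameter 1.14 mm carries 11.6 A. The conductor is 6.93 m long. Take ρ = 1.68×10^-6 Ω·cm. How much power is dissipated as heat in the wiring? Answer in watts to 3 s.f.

15.3 W

ρ = 1.68×10^-6 Ω·cm = 1.68×10^-8 Ω·m
A = π(d/2)² = π(5.7000e-04 m)² = 1.021e-06 m²
R = ρL/A = (1.68×10^-8)(6.93)/(1.021e-06) = 0.1141 Ω
P = I²R = (11.6)² × 0.1141 = 15.3 W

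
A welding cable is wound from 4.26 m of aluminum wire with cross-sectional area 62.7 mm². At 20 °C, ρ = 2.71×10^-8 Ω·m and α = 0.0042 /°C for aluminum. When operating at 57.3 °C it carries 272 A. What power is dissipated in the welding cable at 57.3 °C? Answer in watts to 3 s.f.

158 W

A = 62.7 mm² = 6.270e-05 m²
R₍20₎ = ρL/A = (2.71×10^-8)(4.26)/(6.270e-05) = 0.001841 Ω
R₍57.3₎ = R₍20₎(1 + αΔT) = 0.001841 × (1 + 0.0042×37.3) = 0.00213 Ω
P = I²R = (272)² × 0.00213 = 158 W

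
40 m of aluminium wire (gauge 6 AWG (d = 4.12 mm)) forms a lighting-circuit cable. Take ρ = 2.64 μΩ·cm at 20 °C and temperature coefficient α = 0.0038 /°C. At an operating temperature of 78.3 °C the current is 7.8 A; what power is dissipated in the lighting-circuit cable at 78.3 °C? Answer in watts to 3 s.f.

5.89 W

ρ = 2.64 μΩ·cm = 2.64×10^-8 Ω·m
A = π(4.12/2 mm)² = π(2.0600e-03 m)² = 1.333e-05 m²
R₍20₎ = ρL/A = (2.64×10^-8)(40)/(1.333e-05) = 0.07921 Ω
R₍78.3₎ = R₍20₎(1 + αΔT) = 0.07921 × (1 + 0.0038×58.3) = 0.09676 Ω
P = I²R = (7.8)² × 0.09676 = 5.89 W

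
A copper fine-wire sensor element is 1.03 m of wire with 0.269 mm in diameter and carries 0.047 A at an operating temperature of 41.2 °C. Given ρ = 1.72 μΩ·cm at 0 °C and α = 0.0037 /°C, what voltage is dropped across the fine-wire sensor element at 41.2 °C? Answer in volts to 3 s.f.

0.0169 V

ρ = 1.72 μΩ·cm = 1.72×10^-8 Ω·m
A = π(d/2)² = π(1.3450e-04 m)² = 5.683e-08 m²
R₍0₎ = ρL/A = (1.72×10^-8)(1.03)/(5.683e-08) = 0.3117 Ω
R₍41.2₎ = R₍0₎(1 + αΔT) = 0.3117 × (1 + 0.0037×41.2) = 0.3592 Ω
V = IR = 0.047 × 0.3592 = 0.0169 V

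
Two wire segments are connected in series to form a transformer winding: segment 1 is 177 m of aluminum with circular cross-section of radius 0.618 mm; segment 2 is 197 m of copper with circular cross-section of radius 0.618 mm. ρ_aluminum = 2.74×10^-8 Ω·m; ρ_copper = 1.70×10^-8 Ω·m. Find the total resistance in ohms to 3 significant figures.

6.83 Ω

Segment 1: A = πr² = π(6.1800e-04 m)² = 1.200e-06 m²
R₁ = ρL/A = (2.74×10^-8)(177)/(1.200e-06) = 4.042 Ω
R₂ = (1.70×10^-8)(197)/(1.200e-06) = 2.791 Ω
R = R₁ + R₂ = 6.83 Ω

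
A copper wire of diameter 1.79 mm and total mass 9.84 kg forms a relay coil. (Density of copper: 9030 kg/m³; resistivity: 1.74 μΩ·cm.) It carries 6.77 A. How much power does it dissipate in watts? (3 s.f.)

ρ = 1.74 μΩ·cm = 1.74×10^-8 Ω·m
A = π(d/2)² = π(8.9500e-04 m)² = 2.5165e-06 m²
L = m/(density·A) = 9.84/(9030×2.5165e-06) = 433 m
R = ρL/A = (1.74×10^-8)(433)/(2.5165e-06) = 2.994 Ω
P = I²R = (6.77)² × 2.994 = 137 W

137 W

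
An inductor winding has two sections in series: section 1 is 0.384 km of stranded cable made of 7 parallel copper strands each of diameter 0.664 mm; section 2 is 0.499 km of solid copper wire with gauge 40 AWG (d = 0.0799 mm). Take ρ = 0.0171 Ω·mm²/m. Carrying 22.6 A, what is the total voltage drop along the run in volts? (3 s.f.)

38500 V

ρ = 0.0171 Ω·mm²/m = 1.71×10^-8 Ω·m
Section 1: A_strand = π(3.3200e-04)² = 3.463e-07 m²; R₁ = ρL/(N·A_s) = (1.71×10^-8)(384)/(7×3.463e-07) = 2.709 Ω
Section 2: A = π(0.0799/2 mm)² = π(3.9950e-05 m)² = 5.014e-09 m²
R₂ = (1.71×10^-8)(499)/(5.014e-09) = 1702 Ω
R = R₁ + R₂ = 1705 Ω
V = IR = 22.6 × 1705 = 38500 V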